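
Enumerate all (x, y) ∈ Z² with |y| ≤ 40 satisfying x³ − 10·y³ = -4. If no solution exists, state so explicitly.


The equation is x³ - 10y³ = -4. For fixed y, x³ = 10·y³ − 4, so a solution requires the RHS to be a perfect cube.
Strategy: iterate y from -40 to 40, compute RHS = 10·y³ − 4, and check whether it is a (positive or negative) perfect cube.
Check small values of y:
  y = 0: RHS = -4 is not a perfect cube.
  y = 1: RHS = 6 is not a perfect cube.
  y = -1: RHS = -14 is not a perfect cube.
  y = 2: RHS = 76 is not a perfect cube.
  y = -2: RHS = -84 is not a perfect cube.
  y = 3: RHS = 266 is not a perfect cube.
  y = -3: RHS = -274 is not a perfect cube.
Continuing the search up to |y| = 40 finds no solutions either.
No (x, y) in the scanned range satisfies the equation.

No integer solutions with |y| ≤ 40.


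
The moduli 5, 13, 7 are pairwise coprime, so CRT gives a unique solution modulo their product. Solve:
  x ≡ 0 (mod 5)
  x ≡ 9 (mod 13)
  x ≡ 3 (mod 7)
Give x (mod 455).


Moduli 5, 13, 7 are pairwise coprime; by CRT there is a unique solution modulo M = 5 · 13 · 7 = 455.
Solve pairwise, accumulating the modulus:
  Start with x ≡ 0 (mod 5).
  Combine with x ≡ 9 (mod 13): since gcd(5, 13) = 1, we get a unique residue mod 65.
    Write x = 0 + 5·t and substitute into x ≡ 9 (mod 13): 5·t ≡ 9 − 0 = 9 (mod 13).
    The inverse of 5 mod 13 is 8 (since 5·8 = 40 = 3·13 + 1), so t ≡ 8·9 = 72 ≡ 7 (mod 13).
    Then x = 0 + 5·7 = 35, valid modulo lcm(5, 13) = 65: x ≡ 35 (mod 65).
  Combine with x ≡ 3 (mod 7): since gcd(65, 7) = 1, we get a unique residue mod 455.
    Write x = 35 + 65·t and substitute into x ≡ 3 (mod 7): 65·t ≡ 3 − 35 = -32 (mod 7).
    Reduce coefficients mod 7: 2·t ≡ 3 (mod 7).
    The inverse of 2 mod 7 is 4 (since 2·4 = 8 = 1·7 + 1), so t ≡ 4·3 = 12 ≡ 5 (mod 7).
    Then x = 35 + 65·5 = 360, valid modulo lcm(65, 7) = 455: x ≡ 360 (mod 455).
Verify: 360 mod 5 = 0 ✓, 360 mod 13 = 9 ✓, 360 mod 7 = 3 ✓.

x ≡ 360 (mod 455).


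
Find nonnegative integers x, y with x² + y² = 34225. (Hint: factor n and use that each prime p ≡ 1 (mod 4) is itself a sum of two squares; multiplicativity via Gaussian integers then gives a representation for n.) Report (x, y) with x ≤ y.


Step 1: Factor n = 34225 = 5^2 · 37^2.
Step 2: Check the mod-4 condition on each prime factor: 5 ≡ 1 (mod 4), exponent 2; 37 ≡ 1 (mod 4), exponent 2.
All primes ≡ 3 (mod 4) appear to even exponent (or don't appear), so by the two-squares theorem n IS expressible as a sum of two squares.
Step 3: Build a representation. Group n = k² · m with k = 5 and m = 37 · 37 = 1369 (a product of primes ≡ 1 (mod 4)); a representation of m scales to one of n via (k·x)² + (k·y)² = k²(x² + y²). Each prime p ≡ 1 (mod 4) is itself a sum of two squares; find a² by testing p − a² for a perfect square:
  37: 37 − 1² = 36 = 6² ⇒ 37 = 1² + 6².
  Combine using the Brahmagupta–Fibonacci identity (a² + b²)(c² + d²) = (ac − bd)² + (ad + bc)² = (ac + bd)² + (ad − bc)²:
  37 · 37 = 1369: from (1² + 6²)(1² + 6²), take (1·1 − 6·6, 1·6 + 6·1) = (1 − 36, 6 + 6) = (-35, 12); dropping signs (only squares matter) gives (35, 12); check 35² + 12² = 1225 + 144 = 1369 ✓.
  Scale by k = 5: (5·35, 5·12) = (175, 60).
Step 4: Order so x ≤ y and verify: 60² + 175² = 3600 + 30625 = 34225 = n. ✓

n = 34225 = 60² + 175² (one valid representation with x ≤ y).


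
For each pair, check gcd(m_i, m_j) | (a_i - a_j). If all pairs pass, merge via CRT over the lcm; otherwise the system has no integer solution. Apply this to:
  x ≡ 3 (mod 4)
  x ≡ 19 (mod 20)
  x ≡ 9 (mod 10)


Moduli 4, 20, 10 are not pairwise coprime, so CRT works modulo lcm(m_i) when all pairwise compatibility conditions hold.
Pairwise compatibility: gcd(m_i, m_j) must divide a_i - a_j for every pair.
Merge one congruence at a time:
  Start: x ≡ 3 (mod 4).
  Combine with x ≡ 19 (mod 20): gcd(4, 20) = 4; 19 - 3 = 16, which IS divisible by 4, so compatible.
    Write x = 3 + 4·t and substitute into x ≡ 19 (mod 20): 4·t ≡ 19 − 3 = 16 (mod 20).
    Divide the congruence (and modulus) by g = 4: 1·t ≡ 4 (mod 5).
    So t ≡ 4 (mod 5).
    Then x = 3 + 4·4 = 19, valid modulo lcm(4, 20) = 20: x ≡ 19 (mod 20).
  Combine with x ≡ 9 (mod 10): gcd(20, 10) = 10; 9 - 19 = -10, which IS divisible by 10, so compatible.
    Write x = 19 + 20·t and substitute into x ≡ 9 (mod 10): 20·t ≡ 9 − 19 = -10 (mod 10).
    Divide the congruence (and modulus) by g = 10: 2·t ≡ -1 (mod 1).
    Modulo 1 every t works; take t = 0.
    Then x = 19 + 20·0 = 19, valid modulo lcm(20, 10) = 20: x ≡ 19 (mod 20).
Verify: 19 mod 4 = 3, 19 mod 20 = 19, 19 mod 10 = 9.

x ≡ 19 (mod 20).


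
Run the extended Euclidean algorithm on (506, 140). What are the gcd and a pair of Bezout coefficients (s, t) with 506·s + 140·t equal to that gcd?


Euclidean algorithm on (506, 140) — divide until remainder is 0:
  506 = 3 · 140 + 86
  140 = 1 · 86 + 54
  86 = 1 · 54 + 32
  54 = 1 · 32 + 22
  32 = 1 · 22 + 10
  22 = 2 · 10 + 2
  10 = 5 · 2 + 0
gcd(506, 140) = 2.
Track Bezout coefficients alongside the remainders: start with r₀ = 506 = a·1 + b·0 (s = 1, t = 0) and r₁ = 140 = a·0 + b·1 (s = 0, t = 1); each new remainder r_{k+1} = r_{k-1} − q_k·r_k inherits s_{k+1} = s_{k-1} − q_k·s_k, t_{k+1} = t_{k-1} − q_k·t_k, so r_k = a·s_k + b·t_k at every step:
  q = 3: r = 86, s = 1 − 3·0 = 1, t = 0 − 3·1 = -3  (check: 506·1 + 140·(-3) = 86)
  q = 1: r = 54, s = 0 − 1·1 = -1, t = 1 − 1·(-3) = 4  (check: 506·(-1) + 140·4 = 54)
  q = 1: r = 32, s = 1 − 1·(-1) = 2, t = -3 − 1·4 = -7  (check: 506·2 + 140·(-7) = 32)
  q = 1: r = 22, s = -1 − 1·2 = -3, t = 4 − 1·(-7) = 11  (check: 506·(-3) + 140·11 = 22)
  q = 1: r = 10, s = 2 − 1·(-3) = 5, t = -7 − 1·11 = -18  (check: 506·5 + 140·(-18) = 10)
  q = 2: r = 2, s = -3 − 2·5 = -13, t = 11 − 2·(-18) = 47  (check: 506·(-13) + 140·47 = 2)
The row with r = 2 (the gcd) gives the Bezout coefficients s = -13, t = 47.
Result: 506 · (-13) + 140 · (47) = 2.

gcd(506, 140) = 2; s = -13, t = 47 (check: 506·(-13) + 140·47 = 2).


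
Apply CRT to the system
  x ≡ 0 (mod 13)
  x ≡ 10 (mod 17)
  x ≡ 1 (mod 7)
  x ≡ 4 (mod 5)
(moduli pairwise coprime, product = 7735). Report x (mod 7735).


Product of moduli M = 13 · 17 · 7 · 5 = 7735.
Merge one congruence at a time:
  Start: x ≡ 0 (mod 13).
  Combine with x ≡ 10 (mod 17); new modulus lcm = 221.
    Write x = 0 + 13·t and substitute into x ≡ 10 (mod 17): 13·t ≡ 10 − 0 = 10 (mod 17).
    The inverse of 13 mod 17 is 4 (since 13·4 = 52 = 3·17 + 1), so t ≡ 4·10 = 40 ≡ 6 (mod 17).
    Then x = 0 + 13·6 = 78, valid modulo lcm(13, 17) = 221: x ≡ 78 (mod 221).
  Combine with x ≡ 1 (mod 7); new modulus lcm = 1547.
    Write x = 78 + 221·t and substitute into x ≡ 1 (mod 7): 221·t ≡ 1 − 78 = -77 (mod 7).
    Reduce coefficients mod 7: 4·t ≡ 0 (mod 7).
    The inverse of 4 mod 7 is 2 (since 4·2 = 8 = 1·7 + 1), so t ≡ 2·0 = 0 ≡ 0 (mod 7).
    Then x = 78 + 221·0 = 78, valid modulo lcm(221, 7) = 1547: x ≡ 78 (mod 1547).
  Combine with x ≡ 4 (mod 5); new modulus lcm = 7735.
    Write x = 78 + 1547·t and substitute into x ≡ 4 (mod 5): 1547·t ≡ 4 − 78 = -74 (mod 5).
    Reduce coefficients mod 5: 2·t ≡ 1 (mod 5).
    The inverse of 2 mod 5 is 3 (since 2·3 = 6 = 1·5 + 1), so t ≡ 3·1 = 3 ≡ 3 (mod 5).
    Then x = 78 + 1547·3 = 4719, valid modulo lcm(1547, 5) = 7735: x ≡ 4719 (mod 7735).
Verify against each original: 4719 mod 13 = 0, 4719 mod 17 = 10, 4719 mod 7 = 1, 4719 mod 5 = 4.

x ≡ 4719 (mod 7735).


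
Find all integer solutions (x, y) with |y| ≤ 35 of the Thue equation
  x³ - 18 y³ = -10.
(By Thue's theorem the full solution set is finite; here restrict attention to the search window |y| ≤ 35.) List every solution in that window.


The equation is x³ - 18y³ = -10. For fixed y, x³ = 18·y³ − 10, so a solution requires the RHS to be a perfect cube.
Strategy: iterate y from -35 to 35, compute RHS = 18·y³ − 10, and check whether it is a (positive or negative) perfect cube.
Check small values of y:
  y = 0: RHS = -10 is not a perfect cube.
  y = 1: RHS = 8 = (2)³ ⇒ x = 2 works.
  y = -1: RHS = -28 is not a perfect cube.
  y = 2: RHS = 134 is not a perfect cube.
  y = -2: RHS = -154 is not a perfect cube.
  y = 3: RHS = 476 is not a perfect cube.
  y = -3: RHS = -496 is not a perfect cube.
Continuing the search up to |y| = 35 finds no further solutions beyond those listed.
Collected solutions: (2, 1).

Solutions (with |y| ≤ 35): (2, 1).


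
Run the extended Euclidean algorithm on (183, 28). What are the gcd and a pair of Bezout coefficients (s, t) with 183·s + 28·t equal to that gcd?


Euclidean algorithm on (183, 28) — divide until remainder is 0:
  183 = 6 · 28 + 15
  28 = 1 · 15 + 13
  15 = 1 · 13 + 2
  13 = 6 · 2 + 1
  2 = 2 · 1 + 0
gcd(183, 28) = 1.
Track Bezout coefficients alongside the remainders: start with r₀ = 183 = a·1 + b·0 (s = 1, t = 0) and r₁ = 28 = a·0 + b·1 (s = 0, t = 1); each new remainder r_{k+1} = r_{k-1} − q_k·r_k inherits s_{k+1} = s_{k-1} − q_k·s_k, t_{k+1} = t_{k-1} − q_k·t_k, so r_k = a·s_k + b·t_k at every step:
  q = 6: r = 15, s = 1 − 6·0 = 1, t = 0 − 6·1 = -6  (check: 183·1 + 28·(-6) = 15)
  q = 1: r = 13, s = 0 − 1·1 = -1, t = 1 − 1·(-6) = 7  (check: 183·(-1) + 28·7 = 13)
  q = 1: r = 2, s = 1 − 1·(-1) = 2, t = -6 − 1·7 = -13  (check: 183·2 + 28·(-13) = 2)
  q = 6: r = 1, s = -1 − 6·2 = -13, t = 7 − 6·(-13) = 85  (check: 183·(-13) + 28·85 = 1)
The row with r = 1 (the gcd) gives the Bezout coefficients s = -13, t = 85.
Result: 183 · (-13) + 28 · (85) = 1.

gcd(183, 28) = 1; s = -13, t = 85 (check: 183·(-13) + 28·85 = 1).


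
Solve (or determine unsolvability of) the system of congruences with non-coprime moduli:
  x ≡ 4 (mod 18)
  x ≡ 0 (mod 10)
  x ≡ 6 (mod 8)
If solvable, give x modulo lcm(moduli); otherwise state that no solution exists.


Moduli 18, 10, 8 are not pairwise coprime, so CRT works modulo lcm(m_i) when all pairwise compatibility conditions hold.
Pairwise compatibility: gcd(m_i, m_j) must divide a_i - a_j for every pair.
Merge one congruence at a time:
  Start: x ≡ 4 (mod 18).
  Combine with x ≡ 0 (mod 10): gcd(18, 10) = 2; 0 - 4 = -4, which IS divisible by 2, so compatible.
    Write x = 4 + 18·t and substitute into x ≡ 0 (mod 10): 18·t ≡ 0 − 4 = -4 (mod 10).
    Divide the congruence (and modulus) by g = 2: 9·t ≡ -2 (mod 5).
    Reduce coefficients mod 5: 4·t ≡ 3 (mod 5).
    The inverse of 4 mod 5 is 4 (since 4·4 = 16 = 3·5 + 1), so t ≡ 4·3 = 12 ≡ 2 (mod 5).
    Then x = 4 + 18·2 = 40, valid modulo lcm(18, 10) = 90: x ≡ 40 (mod 90).
  Combine with x ≡ 6 (mod 8): gcd(90, 8) = 2; 6 - 40 = -34, which IS divisible by 2, so compatible.
    Write x = 40 + 90·t and substitute into x ≡ 6 (mod 8): 90·t ≡ 6 − 40 = -34 (mod 8).
    Divide the congruence (and modulus) by g = 2: 45·t ≡ -17 (mod 4).
    Reduce coefficients mod 4: 1·t ≡ 3 (mod 4).
    So t ≡ 3 (mod 4).
    Then x = 40 + 90·3 = 310, valid modulo lcm(90, 8) = 360: x ≡ 310 (mod 360).
Verify: 310 mod 18 = 4, 310 mod 10 = 0, 310 mod 8 = 6.

x ≡ 310 (mod 360).


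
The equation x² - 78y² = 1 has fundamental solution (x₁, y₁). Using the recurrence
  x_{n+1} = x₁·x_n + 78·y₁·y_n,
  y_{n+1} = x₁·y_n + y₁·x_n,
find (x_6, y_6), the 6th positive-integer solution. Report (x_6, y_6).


Step 1: Find the fundamental solution (x₁, y₁) of x² - 78y² = 1.
  Expand √78 as a continued fraction. a₀ = ⌊√78⌋ = 8; iterate m_{k+1} = d_k·a_k − m_k, d_{k+1} = (78 − m_{k+1}²)/d_k, a_{k+1} = ⌊(a₀ + m_{k+1})/d_{k+1}⌋ (starting m₀ = 0, d₀ = 1), with convergents p_k = a_k·p_{k-1} + p_{k-2}, q_k = a_k·q_{k-1} + q_{k-2} (p₋₁ = 1, q₋₁ = 0):
  k = 0: a₀ = 8; p₀/q₀ = 8/1; p₀² − 78·q₀² = 64 − 78 = -14.
  k = 1: m = 8, d = 14, a = ⌊(8 + 8)/14⌋ = 1; p/q = (1·8 + 1)/(1·1 + 0) = 9/1; p² − 78·q² = 81 − 78 = 3.
  k = 2: m = 6, d = 3, a = ⌊(8 + 6)/3⌋ = 4; p/q = (4·9 + 8)/(4·1 + 1) = 44/5; p² − 78·q² = 1936 − 1950 = -14.
  k = 3: m = 6, d = 14, a = ⌊(8 + 6)/14⌋ = 1; p/q = (1·44 + 9)/(1·5 + 1) = 53/6; p² − 78·q² = 2809 − 2808 = 1.
  The first convergent with p² − 78·q² = 1 gives the fundamental solution (x₁, y₁) = (53, 6).
Step 2: Apply the recurrence (x_{n+1}, y_{n+1}) = (x₁x_n + 78y₁y_n, x₁y_n + y₁x_n) repeatedly.
  From (x_1, y_1) = (53, 6): x_2 = 53·53 + 78·6·6 = 5617; y_2 = 53·6 + 6·53 = 636.
  From (x_2, y_2) = (5617, 636): x_3 = 53·5617 + 78·6·636 = 595349; y_3 = 53·636 + 6·5617 = 67410.
  From (x_3, y_3) = (595349, 67410): x_4 = 53·595349 + 78·6·67410 = 63101377; y_4 = 53·67410 + 6·595349 = 7144824.
  From (x_4, y_4) = (63101377, 7144824): x_5 = 53·63101377 + 78·6·7144824 = 6688150613; y_5 = 53·7144824 + 6·63101377 = 757283934.
  From (x_5, y_5) = (6688150613, 757283934): x_6 = 53·6688150613 + 78·6·757283934 = 708880863601; y_6 = 53·757283934 + 6·6688150613 = 80264952180.
Step 3: Verify x_6² - 78·y_6² = 502512078779699566687201 - 502512078779699566687200 = 1 (should be 1). ✓

(x_1, y_1) = (53, 6); (x_6, y_6) = (708880863601, 80264952180).


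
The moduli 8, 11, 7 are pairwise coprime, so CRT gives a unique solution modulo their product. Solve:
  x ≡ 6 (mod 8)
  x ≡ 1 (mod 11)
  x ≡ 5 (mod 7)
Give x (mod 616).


Moduli 8, 11, 7 are pairwise coprime; by CRT there is a unique solution modulo M = 8 · 11 · 7 = 616.
Solve pairwise, accumulating the modulus:
  Start with x ≡ 6 (mod 8).
  Combine with x ≡ 1 (mod 11): since gcd(8, 11) = 1, we get a unique residue mod 88.
    Write x = 6 + 8·t and substitute into x ≡ 1 (mod 11): 8·t ≡ 1 − 6 = -5 (mod 11).
    Reduce coefficients mod 11: 8·t ≡ 6 (mod 11).
    The inverse of 8 mod 11 is 7 (since 8·7 = 56 = 5·11 + 1), so t ≡ 7·6 = 42 ≡ 9 (mod 11).
    Then x = 6 + 8·9 = 78, valid modulo lcm(8, 11) = 88: x ≡ 78 (mod 88).
  Combine with x ≡ 5 (mod 7): since gcd(88, 7) = 1, we get a unique residue mod 616.
    Write x = 78 + 88·t and substitute into x ≡ 5 (mod 7): 88·t ≡ 5 − 78 = -73 (mod 7).
    Reduce coefficients mod 7: 4·t ≡ 4 (mod 7).
    The inverse of 4 mod 7 is 2 (since 4·2 = 8 = 1·7 + 1), so t ≡ 2·4 = 8 ≡ 1 (mod 7).
    Then x = 78 + 88·1 = 166, valid modulo lcm(88, 7) = 616: x ≡ 166 (mod 616).
Verify: 166 mod 8 = 6 ✓, 166 mod 11 = 1 ✓, 166 mod 7 = 5 ✓.

x ≡ 166 (mod 616).


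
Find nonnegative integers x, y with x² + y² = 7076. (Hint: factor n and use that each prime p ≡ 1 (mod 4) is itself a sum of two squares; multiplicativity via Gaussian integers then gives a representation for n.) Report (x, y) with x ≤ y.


Step 1: Factor n = 7076 = 2^2 · 29 · 61.
Step 2: Check the mod-4 condition on each prime factor: 2 = 2 (special); 29 ≡ 1 (mod 4), exponent 1; 61 ≡ 1 (mod 4), exponent 1.
All primes ≡ 3 (mod 4) appear to even exponent (or don't appear), so by the two-squares theorem n IS expressible as a sum of two squares.
Step 3: Build a representation. Group n = k² · m with k = 2 and m = 29 · 61 = 1769 (a product of primes ≡ 1 (mod 4)); a representation of m scales to one of n via (k·x)² + (k·y)² = k²(x² + y²). Each prime p ≡ 1 (mod 4) is itself a sum of two squares; find a² by testing p − a² for a perfect square:
  29: 29 − 1² = 28, 29 − 2² = 25 = 5² ⇒ 29 = 2² + 5².
  61: 61 − 1² = 60, 61 − 2² = 57, 61 − 3² = 52, 61 − 4² = 45, 61 − 5² = 36 = 6² ⇒ 61 = 5² + 6².
  Combine using the Brahmagupta–Fibonacci identity (a² + b²)(c² + d²) = (ac − bd)² + (ad + bc)² = (ac + bd)² + (ad − bc)²:
  29 · 61 = 1769: from (2² + 5²)(5² + 6²), take (2·5 − 5·6, 2·6 + 5·5) = (10 − 30, 12 + 25) = (-20, 37); dropping signs (only squares matter) gives (20, 37); check 20² + 37² = 400 + 1369 = 1769 ✓.
  Scale by k = 2: (2·20, 2·37) = (40, 74).
Step 4: Order so x ≤ y and verify: 40² + 74² = 1600 + 5476 = 7076 = n. ✓

n = 7076 = 40² + 74² (one valid representation with x ≤ y).


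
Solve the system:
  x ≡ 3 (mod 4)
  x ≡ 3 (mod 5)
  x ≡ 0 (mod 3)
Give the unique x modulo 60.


Moduli 4, 5, 3 are pairwise coprime; by CRT there is a unique solution modulo M = 4 · 5 · 3 = 60.
Solve pairwise, accumulating the modulus:
  Start with x ≡ 3 (mod 4).
  Combine with x ≡ 3 (mod 5): since gcd(4, 5) = 1, we get a unique residue mod 20.
    Write x = 3 + 4·t and substitute into x ≡ 3 (mod 5): 4·t ≡ 3 − 3 = 0 (mod 5).
    The inverse of 4 mod 5 is 4 (since 4·4 = 16 = 3·5 + 1), so t ≡ 4·0 = 0 ≡ 0 (mod 5).
    Then x = 3 + 4·0 = 3, valid modulo lcm(4, 5) = 20: x ≡ 3 (mod 20).
  Combine with x ≡ 0 (mod 3): since gcd(20, 3) = 1, we get a unique residue mod 60.
    Write x = 3 + 20·t and substitute into x ≡ 0 (mod 3): 20·t ≡ 0 − 3 = -3 (mod 3).
    Reduce coefficients mod 3: 2·t ≡ 0 (mod 3).
    The inverse of 2 mod 3 is 2 (since 2·2 = 4 = 1·3 + 1), so t ≡ 2·0 = 0 ≡ 0 (mod 3).
    Then x = 3 + 20·0 = 3, valid modulo lcm(20, 3) = 60: x ≡ 3 (mod 60).
Verify: 3 mod 4 = 3 ✓, 3 mod 5 = 3 ✓, 3 mod 3 = 0 ✓.

x ≡ 3 (mod 60).


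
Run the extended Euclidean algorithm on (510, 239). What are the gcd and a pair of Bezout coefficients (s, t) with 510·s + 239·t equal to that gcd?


Euclidean algorithm on (510, 239) — divide until remainder is 0:
  510 = 2 · 239 + 32
  239 = 7 · 32 + 15
  32 = 2 · 15 + 2
  15 = 7 · 2 + 1
  2 = 2 · 1 + 0
gcd(510, 239) = 1.
Track Bezout coefficients alongside the remainders: start with r₀ = 510 = a·1 + b·0 (s = 1, t = 0) and r₁ = 239 = a·0 + b·1 (s = 0, t = 1); each new remainder r_{k+1} = r_{k-1} − q_k·r_k inherits s_{k+1} = s_{k-1} − q_k·s_k, t_{k+1} = t_{k-1} − q_k·t_k, so r_k = a·s_k + b·t_k at every step:
  q = 2: r = 32, s = 1 − 2·0 = 1, t = 0 − 2·1 = -2  (check: 510·1 + 239·(-2) = 32)
  q = 7: r = 15, s = 0 − 7·1 = -7, t = 1 − 7·(-2) = 15  (check: 510·(-7) + 239·15 = 15)
  q = 2: r = 2, s = 1 − 2·(-7) = 15, t = -2 − 2·15 = -32  (check: 510·15 + 239·(-32) = 2)
  q = 7: r = 1, s = -7 − 7·15 = -112, t = 15 − 7·(-32) = 239  (check: 510·(-112) + 239·239 = 1)
The row with r = 1 (the gcd) gives the Bezout coefficients s = -112, t = 239.
Result: 510 · (-112) + 239 · (239) = 1.

gcd(510, 239) = 1; s = -112, t = 239 (check: 510·(-112) + 239·239 = 1).


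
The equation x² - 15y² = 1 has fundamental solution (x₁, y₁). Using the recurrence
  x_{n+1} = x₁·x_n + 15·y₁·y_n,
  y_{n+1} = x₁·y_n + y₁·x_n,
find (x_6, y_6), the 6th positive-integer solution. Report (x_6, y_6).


Step 1: Find the fundamental solution (x₁, y₁) of x² - 15y² = 1.
  Expand √15 as a continued fraction. a₀ = ⌊√15⌋ = 3; iterate m_{k+1} = d_k·a_k − m_k, d_{k+1} = (15 − m_{k+1}²)/d_k, a_{k+1} = ⌊(a₀ + m_{k+1})/d_{k+1}⌋ (starting m₀ = 0, d₀ = 1), with convergents p_k = a_k·p_{k-1} + p_{k-2}, q_k = a_k·q_{k-1} + q_{k-2} (p₋₁ = 1, q₋₁ = 0):
  k = 0: a₀ = 3; p₀/q₀ = 3/1; p₀² − 15·q₀² = 9 − 15 = -6.
  k = 1: m = 3, d = 6, a = ⌊(3 + 3)/6⌋ = 1; p/q = (1·3 + 1)/(1·1 + 0) = 4/1; p² − 15·q² = 16 − 15 = 1.
  The first convergent with p² − 15·q² = 1 gives the fundamental solution (x₁, y₁) = (4, 1).
Step 2: Apply the recurrence (x_{n+1}, y_{n+1}) = (x₁x_n + 15y₁y_n, x₁y_n + y₁x_n) repeatedly.
  From (x_1, y_1) = (4, 1): x_2 = 4·4 + 15·1·1 = 31; y_2 = 4·1 + 1·4 = 8.
  From (x_2, y_2) = (31, 8): x_3 = 4·31 + 15·1·8 = 244; y_3 = 4·8 + 1·31 = 63.
  From (x_3, y_3) = (244, 63): x_4 = 4·244 + 15·1·63 = 1921; y_4 = 4·63 + 1·244 = 496.
  From (x_4, y_4) = (1921, 496): x_5 = 4·1921 + 15·1·496 = 15124; y_5 = 4·496 + 1·1921 = 3905.
  From (x_5, y_5) = (15124, 3905): x_6 = 4·15124 + 15·1·3905 = 119071; y_6 = 4·3905 + 1·15124 = 30744.
Step 3: Verify x_6² - 15·y_6² = 14177903041 - 14177903040 = 1 (should be 1). ✓

(x_1, y_1) = (4, 1); (x_6, y_6) = (119071, 30744).


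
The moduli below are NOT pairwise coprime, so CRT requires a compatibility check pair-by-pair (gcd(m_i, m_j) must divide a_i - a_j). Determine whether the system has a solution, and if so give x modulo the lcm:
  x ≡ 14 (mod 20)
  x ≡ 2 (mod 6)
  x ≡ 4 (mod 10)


Moduli 20, 6, 10 are not pairwise coprime, so CRT works modulo lcm(m_i) when all pairwise compatibility conditions hold.
Pairwise compatibility: gcd(m_i, m_j) must divide a_i - a_j for every pair.
Merge one congruence at a time:
  Start: x ≡ 14 (mod 20).
  Combine with x ≡ 2 (mod 6): gcd(20, 6) = 2; 2 - 14 = -12, which IS divisible by 2, so compatible.
    Write x = 14 + 20·t and substitute into x ≡ 2 (mod 6): 20·t ≡ 2 − 14 = -12 (mod 6).
    Divide the congruence (and modulus) by g = 2: 10·t ≡ -6 (mod 3).
    Reduce coefficients mod 3: 1·t ≡ 0 (mod 3).
    So t ≡ 0 (mod 3).
    Then x = 14 + 20·0 = 14, valid modulo lcm(20, 6) = 60: x ≡ 14 (mod 60).
  Combine with x ≡ 4 (mod 10): gcd(60, 10) = 10; 4 - 14 = -10, which IS divisible by 10, so compatible.
    Write x = 14 + 60·t and substitute into x ≡ 4 (mod 10): 60·t ≡ 4 − 14 = -10 (mod 10).
    Divide the congruence (and modulus) by g = 10: 6·t ≡ -1 (mod 1).
    Modulo 1 every t works; take t = 0.
    Then x = 14 + 60·0 = 14, valid modulo lcm(60, 10) = 60: x ≡ 14 (mod 60).
Verify: 14 mod 20 = 14, 14 mod 6 = 2, 14 mod 10 = 4.

x ≡ 14 (mod 60).


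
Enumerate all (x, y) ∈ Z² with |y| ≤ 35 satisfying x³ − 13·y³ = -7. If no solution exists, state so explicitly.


The equation is x³ - 13y³ = -7. For fixed y, x³ = 13·y³ − 7, so a solution requires the RHS to be a perfect cube.
Strategy: iterate y from -35 to 35, compute RHS = 13·y³ − 7, and check whether it is a (positive or negative) perfect cube.
Check small values of y:
  y = 0: RHS = -7 is not a perfect cube.
  y = 1: RHS = 6 is not a perfect cube.
  y = -1: RHS = -20 is not a perfect cube.
  y = 2: RHS = 97 is not a perfect cube.
  y = -2: RHS = -111 is not a perfect cube.
  y = 3: RHS = 344 is not a perfect cube.
  y = -3: RHS = -358 is not a perfect cube.
Continuing the search up to |y| = 35 finds no solutions either.
No (x, y) in the scanned range satisfies the equation.

No integer solutions with |y| ≤ 35.


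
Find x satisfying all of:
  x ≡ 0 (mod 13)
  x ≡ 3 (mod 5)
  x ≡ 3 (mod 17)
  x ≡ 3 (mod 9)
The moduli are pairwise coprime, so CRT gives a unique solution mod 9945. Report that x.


Product of moduli M = 13 · 5 · 17 · 9 = 9945.
Merge one congruence at a time:
  Start: x ≡ 0 (mod 13).
  Combine with x ≡ 3 (mod 5); new modulus lcm = 65.
    Write x = 0 + 13·t and substitute into x ≡ 3 (mod 5): 13·t ≡ 3 − 0 = 3 (mod 5).
    Reduce coefficients mod 5: 3·t ≡ 3 (mod 5).
    The inverse of 3 mod 5 is 2 (since 3·2 = 6 = 1·5 + 1), so t ≡ 2·3 = 6 ≡ 1 (mod 5).
    Then x = 0 + 13·1 = 13, valid modulo lcm(13, 5) = 65: x ≡ 13 (mod 65).
  Combine with x ≡ 3 (mod 17); new modulus lcm = 1105.
    Write x = 13 + 65·t and substitute into x ≡ 3 (mod 17): 65·t ≡ 3 − 13 = -10 (mod 17).
    Reduce coefficients mod 17: 14·t ≡ 7 (mod 17).
    The inverse of 14 mod 17 is 11 (since 14·11 = 154 = 9·17 + 1), so t ≡ 11·7 = 77 ≡ 9 (mod 17).
    Then x = 13 + 65·9 = 598, valid modulo lcm(65, 17) = 1105: x ≡ 598 (mod 1105).
  Combine with x ≡ 3 (mod 9); new modulus lcm = 9945.
    Write x = 598 + 1105·t and substitute into x ≡ 3 (mod 9): 1105·t ≡ 3 − 598 = -595 (mod 9).
    Reduce coefficients mod 9: 7·t ≡ 8 (mod 9).
    The inverse of 7 mod 9 is 4 (since 7·4 = 28 = 3·9 + 1), so t ≡ 4·8 = 32 ≡ 5 (mod 9).
    Then x = 598 + 1105·5 = 6123, valid modulo lcm(1105, 9) = 9945: x ≡ 6123 (mod 9945).
Verify against each original: 6123 mod 13 = 0, 6123 mod 5 = 3, 6123 mod 17 = 3, 6123 mod 9 = 3.

x ≡ 6123 (mod 9945).


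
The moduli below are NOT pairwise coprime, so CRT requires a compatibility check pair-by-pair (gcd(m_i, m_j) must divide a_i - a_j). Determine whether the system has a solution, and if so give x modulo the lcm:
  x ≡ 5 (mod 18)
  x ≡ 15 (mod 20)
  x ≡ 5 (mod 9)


Moduli 18, 20, 9 are not pairwise coprime, so CRT works modulo lcm(m_i) when all pairwise compatibility conditions hold.
Pairwise compatibility: gcd(m_i, m_j) must divide a_i - a_j for every pair.
Merge one congruence at a time:
  Start: x ≡ 5 (mod 18).
  Combine with x ≡ 15 (mod 20): gcd(18, 20) = 2; 15 - 5 = 10, which IS divisible by 2, so compatible.
    Write x = 5 + 18·t and substitute into x ≡ 15 (mod 20): 18·t ≡ 15 − 5 = 10 (mod 20).
    Divide the congruence (and modulus) by g = 2: 9·t ≡ 5 (mod 10).
    The inverse of 9 mod 10 is 9 (since 9·9 = 81 = 8·10 + 1), so t ≡ 9·5 = 45 ≡ 5 (mod 10).
    Then x = 5 + 18·5 = 95, valid modulo lcm(18, 20) = 180: x ≡ 95 (mod 180).
  Combine with x ≡ 5 (mod 9): gcd(180, 9) = 9; 5 - 95 = -90, which IS divisible by 9, so compatible.
    Write x = 95 + 180·t and substitute into x ≡ 5 (mod 9): 180·t ≡ 5 − 95 = -90 (mod 9).
    Divide the congruence (and modulus) by g = 9: 20·t ≡ -10 (mod 1).
    Modulo 1 every t works; take t = 0.
    Then x = 95 + 180·0 = 95, valid modulo lcm(180, 9) = 180: x ≡ 95 (mod 180).
Verify: 95 mod 18 = 5, 95 mod 20 = 15, 95 mod 9 = 5.

x ≡ 95 (mod 180).


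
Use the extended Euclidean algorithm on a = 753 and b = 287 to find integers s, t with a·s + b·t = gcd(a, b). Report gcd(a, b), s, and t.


Euclidean algorithm on (753, 287) — divide until remainder is 0:
  753 = 2 · 287 + 179
  287 = 1 · 179 + 108
  179 = 1 · 108 + 71
  108 = 1 · 71 + 37
  71 = 1 · 37 + 34
  37 = 1 · 34 + 3
  34 = 11 · 3 + 1
  3 = 3 · 1 + 0
gcd(753, 287) = 1.
Track Bezout coefficients alongside the remainders: start with r₀ = 753 = a·1 + b·0 (s = 1, t = 0) and r₁ = 287 = a·0 + b·1 (s = 0, t = 1); each new remainder r_{k+1} = r_{k-1} − q_k·r_k inherits s_{k+1} = s_{k-1} − q_k·s_k, t_{k+1} = t_{k-1} − q_k·t_k, so r_k = a·s_k + b·t_k at every step:
  q = 2: r = 179, s = 1 − 2·0 = 1, t = 0 − 2·1 = -2  (check: 753·1 + 287·(-2) = 179)
  q = 1: r = 108, s = 0 − 1·1 = -1, t = 1 − 1·(-2) = 3  (check: 753·(-1) + 287·3 = 108)
  q = 1: r = 71, s = 1 − 1·(-1) = 2, t = -2 − 1·3 = -5  (check: 753·2 + 287·(-5) = 71)
  q = 1: r = 37, s = -1 − 1·2 = -3, t = 3 − 1·(-5) = 8  (check: 753·(-3) + 287·8 = 37)
  q = 1: r = 34, s = 2 − 1·(-3) = 5, t = -5 − 1·8 = -13  (check: 753·5 + 287·(-13) = 34)
  q = 1: r = 3, s = -3 − 1·5 = -8, t = 8 − 1·(-13) = 21  (check: 753·(-8) + 287·21 = 3)
  q = 11: r = 1, s = 5 − 11·(-8) = 93, t = -13 − 11·21 = -244  (check: 753·93 + 287·(-244) = 1)
The row with r = 1 (the gcd) gives the Bezout coefficients s = 93, t = -244.
Result: 753 · (93) + 287 · (-244) = 1.

gcd(753, 287) = 1; s = 93, t = -244 (check: 753·93 + 287·(-244) = 1).


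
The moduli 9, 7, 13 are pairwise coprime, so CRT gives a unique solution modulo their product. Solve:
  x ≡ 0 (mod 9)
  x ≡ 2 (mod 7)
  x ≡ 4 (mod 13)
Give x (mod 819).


Moduli 9, 7, 13 are pairwise coprime; by CRT there is a unique solution modulo M = 9 · 7 · 13 = 819.
Solve pairwise, accumulating the modulus:
  Start with x ≡ 0 (mod 9).
  Combine with x ≡ 2 (mod 7): since gcd(9, 7) = 1, we get a unique residue mod 63.
    Write x = 0 + 9·t and substitute into x ≡ 2 (mod 7): 9·t ≡ 2 − 0 = 2 (mod 7).
    Reduce coefficients mod 7: 2·t ≡ 2 (mod 7).
    The inverse of 2 mod 7 is 4 (since 2·4 = 8 = 1·7 + 1), so t ≡ 4·2 = 8 ≡ 1 (mod 7).
    Then x = 0 + 9·1 = 9, valid modulo lcm(9, 7) = 63: x ≡ 9 (mod 63).
  Combine with x ≡ 4 (mod 13): since gcd(63, 13) = 1, we get a unique residue mod 819.
    Write x = 9 + 63·t and substitute into x ≡ 4 (mod 13): 63·t ≡ 4 − 9 = -5 (mod 13).
    Reduce coefficients mod 13: 11·t ≡ 8 (mod 13).
    The inverse of 11 mod 13 is 6 (since 11·6 = 66 = 5·13 + 1), so t ≡ 6·8 = 48 ≡ 9 (mod 13).
    Then x = 9 + 63·9 = 576, valid modulo lcm(63, 13) = 819: x ≡ 576 (mod 819).
Verify: 576 mod 9 = 0 ✓, 576 mod 7 = 2 ✓, 576 mod 13 = 4 ✓.

x ≡ 576 (mod 819).


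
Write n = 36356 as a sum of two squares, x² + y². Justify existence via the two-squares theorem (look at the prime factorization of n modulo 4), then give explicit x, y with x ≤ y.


Step 1: Factor n = 36356 = 2^2 · 61 · 149.
Step 2: Check the mod-4 condition on each prime factor: 2 = 2 (special); 61 ≡ 1 (mod 4), exponent 1; 149 ≡ 1 (mod 4), exponent 1.
All primes ≡ 3 (mod 4) appear to even exponent (or don't appear), so by the two-squares theorem n IS expressible as a sum of two squares.
Step 3: Build a representation. Group n = k² · m with k = 2 and m = 61 · 149 = 9089 (a product of primes ≡ 1 (mod 4)); a representation of m scales to one of n via (k·x)² + (k·y)² = k²(x² + y²). Each prime p ≡ 1 (mod 4) is itself a sum of two squares; find a² by testing p − a² for a perfect square:
  61: 61 − 1² = 60, 61 − 2² = 57, 61 − 3² = 52, 61 − 4² = 45, 61 − 5² = 36 = 6² ⇒ 61 = 5² + 6².
  149: 149 − 1² = 148, 149 − 2² = 145, 149 − 3² = 140, 149 − 4² = 133, 149 − 5² = 124, 149 − 6² = 113, 149 − 7² = 100 = 10² ⇒ 149 = 7² + 10².
  Combine using the Brahmagupta–Fibonacci identity (a² + b²)(c² + d²) = (ac − bd)² + (ad + bc)² = (ac + bd)² + (ad − bc)²:
  61 · 149 = 9089: from (5² + 6²)(7² + 10²), take (5·7 − 6·10, 5·10 + 6·7) = (35 − 60, 50 + 42) = (-25, 92); dropping signs (only squares matter) gives (25, 92); check 25² + 92² = 625 + 8464 = 9089 ✓.
  Scale by k = 2: (2·25, 2·92) = (50, 184).
Step 4: Order so x ≤ y and verify: 50² + 184² = 2500 + 33856 = 36356 = n. ✓

n = 36356 = 50² + 184² (one valid representation with x ≤ y).


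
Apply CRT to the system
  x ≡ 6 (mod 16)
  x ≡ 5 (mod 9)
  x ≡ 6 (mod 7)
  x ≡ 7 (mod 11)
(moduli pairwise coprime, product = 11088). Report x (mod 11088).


Product of moduli M = 16 · 9 · 7 · 11 = 11088.
Merge one congruence at a time:
  Start: x ≡ 6 (mod 16).
  Combine with x ≡ 5 (mod 9); new modulus lcm = 144.
    Write x = 6 + 16·t and substitute into x ≡ 5 (mod 9): 16·t ≡ 5 − 6 = -1 (mod 9).
    Reduce coefficients mod 9: 7·t ≡ 8 (mod 9).
    The inverse of 7 mod 9 is 4 (since 7·4 = 28 = 3·9 + 1), so t ≡ 4·8 = 32 ≡ 5 (mod 9).
    Then x = 6 + 16·5 = 86, valid modulo lcm(16, 9) = 144: x ≡ 86 (mod 144).
  Combine with x ≡ 6 (mod 7); new modulus lcm = 1008.
    Write x = 86 + 144·t and substitute into x ≡ 6 (mod 7): 144·t ≡ 6 − 86 = -80 (mod 7).
    Reduce coefficients mod 7: 4·t ≡ 4 (mod 7).
    The inverse of 4 mod 7 is 2 (since 4·2 = 8 = 1·7 + 1), so t ≡ 2·4 = 8 ≡ 1 (mod 7).
    Then x = 86 + 144·1 = 230, valid modulo lcm(144, 7) = 1008: x ≡ 230 (mod 1008).
  Combine with x ≡ 7 (mod 11); new modulus lcm = 11088.
    Write x = 230 + 1008·t and substitute into x ≡ 7 (mod 11): 1008·t ≡ 7 − 230 = -223 (mod 11).
    Reduce coefficients mod 11: 7·t ≡ 8 (mod 11).
    The inverse of 7 mod 11 is 8 (since 7·8 = 56 = 5·11 + 1), so t ≡ 8·8 = 64 ≡ 9 (mod 11).
    Then x = 230 + 1008·9 = 9302, valid modulo lcm(1008, 11) = 11088: x ≡ 9302 (mod 11088).
Verify against each original: 9302 mod 16 = 6, 9302 mod 9 = 5, 9302 mod 7 = 6, 9302 mod 11 = 7.

x ≡ 9302 (mod 11088).


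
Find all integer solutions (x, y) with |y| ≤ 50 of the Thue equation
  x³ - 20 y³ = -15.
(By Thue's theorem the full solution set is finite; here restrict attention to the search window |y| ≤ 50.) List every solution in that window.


The equation is x³ - 20y³ = -15. For fixed y, x³ = 20·y³ − 15, so a solution requires the RHS to be a perfect cube.
Strategy: iterate y from -50 to 50, compute RHS = 20·y³ − 15, and check whether it is a (positive or negative) perfect cube.
Check small values of y:
  y = 0: RHS = -15 is not a perfect cube.
  y = 1: RHS = 5 is not a perfect cube.
  y = -1: RHS = -35 is not a perfect cube.
  y = 2: RHS = 145 is not a perfect cube.
  y = -2: RHS = -175 is not a perfect cube.
  y = 3: RHS = 525 is not a perfect cube.
  y = -3: RHS = -555 is not a perfect cube.
Continuing the search up to |y| = 50 finds no solutions either.
No (x, y) in the scanned range satisfies the equation.

No integer solutions with |y| ≤ 50.


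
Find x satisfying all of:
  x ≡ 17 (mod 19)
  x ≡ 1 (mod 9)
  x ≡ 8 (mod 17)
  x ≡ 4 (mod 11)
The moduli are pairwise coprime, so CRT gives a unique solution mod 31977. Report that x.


Product of moduli M = 19 · 9 · 17 · 11 = 31977.
Merge one congruence at a time:
  Start: x ≡ 17 (mod 19).
  Combine with x ≡ 1 (mod 9); new modulus lcm = 171.
    Write x = 17 + 19·t and substitute into x ≡ 1 (mod 9): 19·t ≡ 1 − 17 = -16 (mod 9).
    Reduce coefficients mod 9: 1·t ≡ 2 (mod 9).
    So t ≡ 2 (mod 9).
    Then x = 17 + 19·2 = 55, valid modulo lcm(19, 9) = 171: x ≡ 55 (mod 171).
  Combine with x ≡ 8 (mod 17); new modulus lcm = 2907.
    Write x = 55 + 171·t and substitute into x ≡ 8 (mod 17): 171·t ≡ 8 − 55 = -47 (mod 17).
    Reduce coefficients mod 17: 1·t ≡ 4 (mod 17).
    So t ≡ 4 (mod 17).
    Then x = 55 + 171·4 = 739, valid modulo lcm(171, 17) = 2907: x ≡ 739 (mod 2907).
  Combine with x ≡ 4 (mod 11); new modulus lcm = 31977.
    Write x = 739 + 2907·t and substitute into x ≡ 4 (mod 11): 2907·t ≡ 4 − 739 = -735 (mod 11).
    Reduce coefficients mod 11: 3·t ≡ 2 (mod 11).
    The inverse of 3 mod 11 is 4 (since 3·4 = 12 = 1·11 + 1), so t ≡ 4·2 = 8 ≡ 8 (mod 11).
    Then x = 739 + 2907·8 = 23995, valid modulo lcm(2907, 11) = 31977: x ≡ 23995 (mod 31977).
Verify against each original: 23995 mod 19 = 17, 23995 mod 9 = 1, 23995 mod 17 = 8, 23995 mod 11 = 4.

x ≡ 23995 (mod 31977).


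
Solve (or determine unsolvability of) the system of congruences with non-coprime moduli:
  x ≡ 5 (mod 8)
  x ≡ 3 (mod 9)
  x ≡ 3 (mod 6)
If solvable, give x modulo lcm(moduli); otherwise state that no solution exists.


Moduli 8, 9, 6 are not pairwise coprime, so CRT works modulo lcm(m_i) when all pairwise compatibility conditions hold.
Pairwise compatibility: gcd(m_i, m_j) must divide a_i - a_j for every pair.
Merge one congruence at a time:
  Start: x ≡ 5 (mod 8).
  Combine with x ≡ 3 (mod 9): gcd(8, 9) = 1; 3 - 5 = -2, which IS divisible by 1, so compatible.
    Write x = 5 + 8·t and substitute into x ≡ 3 (mod 9): 8·t ≡ 3 − 5 = -2 (mod 9).
    Reduce coefficients mod 9: 8·t ≡ 7 (mod 9).
    The inverse of 8 mod 9 is 8 (since 8·8 = 64 = 7·9 + 1), so t ≡ 8·7 = 56 ≡ 2 (mod 9).
    Then x = 5 + 8·2 = 21, valid modulo lcm(8, 9) = 72: x ≡ 21 (mod 72).
  Combine with x ≡ 3 (mod 6): gcd(72, 6) = 6; 3 - 21 = -18, which IS divisible by 6, so compatible.
    Write x = 21 + 72·t and substitute into x ≡ 3 (mod 6): 72·t ≡ 3 − 21 = -18 (mod 6).
    Divide the congruence (and modulus) by g = 6: 12·t ≡ -3 (mod 1).
    Modulo 1 every t works; take t = 0.
    Then x = 21 + 72·0 = 21, valid modulo lcm(72, 6) = 72: x ≡ 21 (mod 72).
Verify: 21 mod 8 = 5, 21 mod 9 = 3, 21 mod 6 = 3.

x ≡ 21 (mod 72).


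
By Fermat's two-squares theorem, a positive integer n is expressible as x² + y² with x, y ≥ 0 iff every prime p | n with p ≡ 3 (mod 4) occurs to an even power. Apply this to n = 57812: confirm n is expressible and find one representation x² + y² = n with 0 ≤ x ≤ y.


Step 1: Factor n = 57812 = 2^2 · 97 · 149.
Step 2: Check the mod-4 condition on each prime factor: 2 = 2 (special); 97 ≡ 1 (mod 4), exponent 1; 149 ≡ 1 (mod 4), exponent 1.
All primes ≡ 3 (mod 4) appear to even exponent (or don't appear), so by the two-squares theorem n IS expressible as a sum of two squares.
Step 3: Build a representation. Group n = k² · m with k = 2 and m = 97 · 149 = 14453 (a product of primes ≡ 1 (mod 4)); a representation of m scales to one of n via (k·x)² + (k·y)² = k²(x² + y²). Each prime p ≡ 1 (mod 4) is itself a sum of two squares; find a² by testing p − a² for a perfect square:
  97: 97 − 1² = 96, 97 − 2² = 93, 97 − 3² = 88, 97 − 4² = 81 = 9² ⇒ 97 = 4² + 9².
  149: 149 − 1² = 148, 149 − 2² = 145, 149 − 3² = 140, 149 − 4² = 133, 149 − 5² = 124, 149 − 6² = 113, 149 − 7² = 100 = 10² ⇒ 149 = 7² + 10².
  Combine using the Brahmagupta–Fibonacci identity (a² + b²)(c² + d²) = (ac − bd)² + (ad + bc)² = (ac + bd)² + (ad − bc)²:
  97 · 149 = 14453: from (4² + 9²)(7² + 10²), take (4·7 − 9·10, 4·10 + 9·7) = (28 − 90, 40 + 63) = (-62, 103); dropping signs (only squares matter) gives (62, 103); check 62² + 103² = 3844 + 10609 = 14453 ✓.
  Scale by k = 2: (2·62, 2·103) = (124, 206).
Step 4: Order so x ≤ y and verify: 124² + 206² = 15376 + 42436 = 57812 = n. ✓

n = 57812 = 124² + 206² (one valid representation with x ≤ y).


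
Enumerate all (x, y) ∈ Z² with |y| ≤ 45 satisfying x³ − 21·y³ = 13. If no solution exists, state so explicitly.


The equation is x³ - 21y³ = 13. For fixed y, x³ = 21·y³ + 13, so a solution requires the RHS to be a perfect cube.
Strategy: iterate y from -45 to 45, compute RHS = 21·y³ + 13, and check whether it is a (positive or negative) perfect cube.
Check small values of y:
  y = 0: RHS = 13 is not a perfect cube.
  y = 1: RHS = 34 is not a perfect cube.
  y = -1: RHS = -8 = (-2)³ ⇒ x = -2 works.
  y = 2: RHS = 181 is not a perfect cube.
  y = -2: RHS = -155 is not a perfect cube.
  y = 3: RHS = 580 is not a perfect cube.
  y = -3: RHS = -554 is not a perfect cube.
Continuing, at y = -4: RHS = -1331 = (-11)³ ⇒ x = -11 works.
Searching the remaining y in |y| ≤ 45 finds no further solutions.
Collected solutions: (-2, -1), (-11, -4).

Solutions (with |y| ≤ 45): (-2, -1), (-11, -4).


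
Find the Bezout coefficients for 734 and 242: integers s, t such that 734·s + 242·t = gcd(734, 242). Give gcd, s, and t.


Euclidean algorithm on (734, 242) — divide until remainder is 0:
  734 = 3 · 242 + 8
  242 = 30 · 8 + 2
  8 = 4 · 2 + 0
gcd(734, 242) = 2.
Track Bezout coefficients alongside the remainders: start with r₀ = 734 = a·1 + b·0 (s = 1, t = 0) and r₁ = 242 = a·0 + b·1 (s = 0, t = 1); each new remainder r_{k+1} = r_{k-1} − q_k·r_k inherits s_{k+1} = s_{k-1} − q_k·s_k, t_{k+1} = t_{k-1} − q_k·t_k, so r_k = a·s_k + b·t_k at every step:
  q = 3: r = 8, s = 1 − 3·0 = 1, t = 0 − 3·1 = -3  (check: 734·1 + 242·(-3) = 8)
  q = 30: r = 2, s = 0 − 30·1 = -30, t = 1 − 30·(-3) = 91  (check: 734·(-30) + 242·91 = 2)
The row with r = 2 (the gcd) gives the Bezout coefficients s = -30, t = 91.
Result: 734 · (-30) + 242 · (91) = 2.

gcd(734, 242) = 2; s = -30, t = 91 (check: 734·(-30) + 242·91 = 2).


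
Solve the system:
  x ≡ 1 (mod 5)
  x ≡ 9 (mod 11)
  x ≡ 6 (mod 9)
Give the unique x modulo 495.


Moduli 5, 11, 9 are pairwise coprime; by CRT there is a unique solution modulo M = 5 · 11 · 9 = 495.
Solve pairwise, accumulating the modulus:
  Start with x ≡ 1 (mod 5).
  Combine with x ≡ 9 (mod 11): since gcd(5, 11) = 1, we get a unique residue mod 55.
    Write x = 1 + 5·t and substitute into x ≡ 9 (mod 11): 5·t ≡ 9 − 1 = 8 (mod 11).
    The inverse of 5 mod 11 is 9 (since 5·9 = 45 = 4·11 + 1), so t ≡ 9·8 = 72 ≡ 6 (mod 11).
    Then x = 1 + 5·6 = 31, valid modulo lcm(5, 11) = 55: x ≡ 31 (mod 55).
  Combine with x ≡ 6 (mod 9): since gcd(55, 9) = 1, we get a unique residue mod 495.
    Write x = 31 + 55·t and substitute into x ≡ 6 (mod 9): 55·t ≡ 6 − 31 = -25 (mod 9).
    Reduce coefficients mod 9: 1·t ≡ 2 (mod 9).
    So t ≡ 2 (mod 9).
    Then x = 31 + 55·2 = 141, valid modulo lcm(55, 9) = 495: x ≡ 141 (mod 495).
Verify: 141 mod 5 = 1 ✓, 141 mod 11 = 9 ✓, 141 mod 9 = 6 ✓.

x ≡ 141 (mod 495).


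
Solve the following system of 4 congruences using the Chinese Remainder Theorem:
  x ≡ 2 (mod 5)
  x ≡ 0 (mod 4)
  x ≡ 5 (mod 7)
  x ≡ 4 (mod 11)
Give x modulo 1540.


Product of moduli M = 5 · 4 · 7 · 11 = 1540.
Merge one congruence at a time:
  Start: x ≡ 2 (mod 5).
  Combine with x ≡ 0 (mod 4); new modulus lcm = 20.
    Write x = 2 + 5·t and substitute into x ≡ 0 (mod 4): 5·t ≡ 0 − 2 = -2 (mod 4).
    Reduce coefficients mod 4: 1·t ≡ 2 (mod 4).
    So t ≡ 2 (mod 4).
    Then x = 2 + 5·2 = 12, valid modulo lcm(5, 4) = 20: x ≡ 12 (mod 20).
  Combine with x ≡ 5 (mod 7); new modulus lcm = 140.
    Write x = 12 + 20·t and substitute into x ≡ 5 (mod 7): 20·t ≡ 5 − 12 = -7 (mod 7).
    Reduce coefficients mod 7: 6·t ≡ 0 (mod 7).
    The inverse of 6 mod 7 is 6 (since 6·6 = 36 = 5·7 + 1), so t ≡ 6·0 = 0 ≡ 0 (mod 7).
    Then x = 12 + 20·0 = 12, valid modulo lcm(20, 7) = 140: x ≡ 12 (mod 140).
  Combine with x ≡ 4 (mod 11); new modulus lcm = 1540.
    Write x = 12 + 140·t and substitute into x ≡ 4 (mod 11): 140·t ≡ 4 − 12 = -8 (mod 11).
    Reduce coefficients mod 11: 8·t ≡ 3 (mod 11).
    The inverse of 8 mod 11 is 7 (since 8·7 = 56 = 5·11 + 1), so t ≡ 7·3 = 21 ≡ 10 (mod 11).
    Then x = 12 + 140·10 = 1412, valid modulo lcm(140, 11) = 1540: x ≡ 1412 (mod 1540).
Verify against each original: 1412 mod 5 = 2, 1412 mod 4 = 0, 1412 mod 7 = 5, 1412 mod 11 = 4.

x ≡ 1412 (mod 1540).
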